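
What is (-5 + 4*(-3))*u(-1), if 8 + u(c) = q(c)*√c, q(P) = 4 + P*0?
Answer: 136 - 68*I ≈ 136.0 - 68.0*I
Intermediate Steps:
q(P) = 4 (q(P) = 4 + 0 = 4)
u(c) = -8 + 4*√c
(-5 + 4*(-3))*u(-1) = (-5 + 4*(-3))*(-8 + 4*√(-1)) = (-5 - 12)*(-8 + 4*I) = -17*(-8 + 4*I) = 136 - 68*I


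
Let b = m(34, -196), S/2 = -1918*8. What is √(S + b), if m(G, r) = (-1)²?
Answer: I*√30687 ≈ 175.18*I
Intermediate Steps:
S = -30688 (S = 2*(-1918*8) = 2*(-15344) = -30688)
m(G, r) = 1
b = 1
√(S + b) = √(-30688 + 1) = √(-30687) = I*√30687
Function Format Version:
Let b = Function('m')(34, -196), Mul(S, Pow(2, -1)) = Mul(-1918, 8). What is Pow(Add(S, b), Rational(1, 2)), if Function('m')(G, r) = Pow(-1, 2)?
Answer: Mul(I, Pow(30687, Rational(1, 2))) ≈ Mul(175.18, I)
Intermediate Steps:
S = -30688 (S = Mul(2, Mul(-1918, 8)) = Mul(2, -15344) = -30688)
Function('m')(G, r) = 1
b = 1
Pow(Add(S, b), Rational(1, 2)) = Pow(Add(-30688, 1), Rational(1, 2)) = Pow(-30687, Rational(1, 2)) = Mul(I, Pow(30687, Rational(1, 2)))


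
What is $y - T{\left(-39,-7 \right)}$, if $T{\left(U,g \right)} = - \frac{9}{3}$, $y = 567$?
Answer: $570$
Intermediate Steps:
$T{\left(U,g \right)} = -3$ ($T{\left(U,g \right)} = \left(-9\right) \frac{1}{3} = -3$)
$y - T{\left(-39,-7 \right)} = 567 - -3 = 567 + 3 = 570$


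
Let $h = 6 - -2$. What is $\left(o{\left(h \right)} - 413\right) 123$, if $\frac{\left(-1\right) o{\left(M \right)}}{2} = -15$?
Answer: $-47109$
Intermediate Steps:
$h = 8$ ($h = 6 + 2 = 8$)
$o{\left(M \right)} = 30$ ($o{\left(M \right)} = \left(-2\right) \left(-15\right) = 30$)
$\left(o{\left(h \right)} - 413\right) 123 = \left(30 - 413\right) 123 = \left(-383\right) 123 = -47109$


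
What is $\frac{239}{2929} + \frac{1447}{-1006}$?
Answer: $- \frac{3997829}{2946574} \approx -1.3568$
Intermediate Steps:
$\frac{239}{2929} + \frac{1447}{-1006} = 239 \cdot \frac{1}{2929} + 1447 \left(- \frac{1}{1006}\right) = \frac{239}{2929} - \frac{1447}{1006} = - \frac{3997829}{2946574}$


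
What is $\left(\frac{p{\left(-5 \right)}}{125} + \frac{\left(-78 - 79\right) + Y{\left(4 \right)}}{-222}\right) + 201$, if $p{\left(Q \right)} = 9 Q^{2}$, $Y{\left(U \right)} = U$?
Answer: $\frac{75291}{370} \approx 203.49$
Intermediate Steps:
$\left(\frac{p{\left(-5 \right)}}{125} + \frac{\left(-78 - 79\right) + Y{\left(4 \right)}}{-222}\right) + 201 = \left(\frac{9 \left(-5\right)^{2}}{125} + \frac{\left(-78 - 79\right) + 4}{-222}\right) + 201 = \left(9 \cdot 25 \cdot \frac{1}{125} + \left(-157 + 4\right) \left(- \frac{1}{222}\right)\right) + 201 = \left(225 \cdot \frac{1}{125} - - \frac{51}{74}\right) + 201 = \left(\frac{9}{5} + \frac{51}{74}\right) + 201 = \frac{921}{370} + 201 = \frac{75291}{370}$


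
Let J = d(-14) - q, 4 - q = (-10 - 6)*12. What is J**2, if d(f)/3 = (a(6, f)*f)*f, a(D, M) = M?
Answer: 71031184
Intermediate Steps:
q = 196 (q = 4 - (-10 - 6)*12 = 4 - (-16)*12 = 4 - 1*(-192) = 4 + 192 = 196)
d(f) = 3*f**3 (d(f) = 3*((f*f)*f) = 3*(f**2*f) = 3*f**3)
J = -8428 (J = 3*(-14)**3 - 1*196 = 3*(-2744) - 196 = -8232 - 196 = -8428)
J**2 = (-8428)**2 = 71031184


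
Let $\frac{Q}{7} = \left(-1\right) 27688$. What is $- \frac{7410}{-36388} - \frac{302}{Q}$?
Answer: $\frac{180895717}{881572076} \approx 0.2052$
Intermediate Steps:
$Q = -193816$ ($Q = 7 \left(\left(-1\right) 27688\right) = 7 \left(-27688\right) = -193816$)
$- \frac{7410}{-36388} - \frac{302}{Q} = - \frac{7410}{-36388} - \frac{302}{-193816} = \left(-7410\right) \left(- \frac{1}{36388}\right) - - \frac{151}{96908} = \frac{3705}{18194} + \frac{151}{96908} = \frac{180895717}{881572076}$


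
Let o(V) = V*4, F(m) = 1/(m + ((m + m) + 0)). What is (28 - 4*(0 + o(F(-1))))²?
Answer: 10000/9 ≈ 1111.1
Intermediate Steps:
F(m) = 1/(3*m) (F(m) = 1/(m + (2*m + 0)) = 1/(m + 2*m) = 1/(3*m))
o(V) = 4*V
(28 - 4*(0 + o(F(-1))))² = (28 - 4*(0 + 4*((⅓)/(-1))))² = (28 - 4*(0 + 4*((⅓)*(-1))))² = (28 - 4*(0 + 4*(-⅓)))² = (28 - 4*(0 - 4/3))² = (28 - 4*(-4/3))² = (28 + 16/3)² = (100/3)² = 10000/9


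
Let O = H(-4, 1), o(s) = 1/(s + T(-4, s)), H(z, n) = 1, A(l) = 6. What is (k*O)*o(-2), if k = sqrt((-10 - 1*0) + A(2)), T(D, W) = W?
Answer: -I/2 ≈ -0.5*I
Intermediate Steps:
o(s) = 1/(2*s) (o(s) = 1/(s + s) = 1/(2*s))
k = 2*I (k = sqrt((-10 - 1*0) + 6) = sqrt((-10 + 0) + 6) = sqrt(-10 + 6) = sqrt(-4) = 2*I ≈ 2.0*I)
O = 1
(k*O)*o(-2) = ((2*I)*1)*((1/2)/(-2)) = (2*I)*((1/2)*(-1/2)) = (2*I)*(-1/4) = -I/2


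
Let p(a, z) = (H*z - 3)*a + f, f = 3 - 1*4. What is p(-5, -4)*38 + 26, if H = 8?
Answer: 6638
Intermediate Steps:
f = -1 (f = 3 - 4 = -1)
p(a, z) = -1 + a*(-3 + 8*z) (p(a, z) = (8*z - 3)*a - 1 = (-3 + 8*z)*a - 1 = a*(-3 + 8*z) - 1 = -1 + a*(-3 + 8*z))
p(-5, -4)*38 + 26 = (-1 - 3*(-5) + 8*(-5)*(-4))*38 + 26 = (-1 + 15 + 160)*38 + 26 = 174*38 + 26 = 6612 + 26 = 6638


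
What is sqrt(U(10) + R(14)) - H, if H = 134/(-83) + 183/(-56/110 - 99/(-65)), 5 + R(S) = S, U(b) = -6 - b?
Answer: -2152597/12035 + I*sqrt(7) ≈ -178.86 + 2.6458*I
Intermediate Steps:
R(S) = -5 + S
H = 2152597/12035 (H = 134*(-1/83) + 183/(-56*1/110 - 99*(-1/65)) = -134/83 + 183/(-28/55 + 99/65) = -134/83 + 183/(145/143) = -134/83 + 183*(143/145) = -134/83 + 26169/145 = 2152597/12035 ≈ 178.86)
sqrt(U(10) + R(14)) - H = sqrt((-6 - 1*10) + (-5 + 14)) - 1*2152597/12035 = sqrt((-6 - 10) + 9) - 2152597/12035 = sqrt(-16 + 9) - 2152597/12035 = sqrt(-7) - 2152597/12035 = I*sqrt(7) - 2152597/12035 = -2152597/12035 + I*sqrt(7)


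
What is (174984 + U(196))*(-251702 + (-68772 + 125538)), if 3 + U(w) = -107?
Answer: -34089238064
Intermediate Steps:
U(w) = -110 (U(w) = -3 - 107 = -110)
(174984 + U(196))*(-251702 + (-68772 + 125538)) = (174984 - 110)*(-251702 + (-68772 + 125538)) = 174874*(-251702 + 56766) = 174874*(-194936) = -34089238064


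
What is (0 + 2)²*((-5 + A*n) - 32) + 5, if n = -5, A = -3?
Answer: -83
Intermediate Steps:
(0 + 2)²*((-5 + A*n) - 32) + 5 = (0 + 2)²*((-5 - 3*(-5)) - 32) + 5 = 2²*((-5 + 15) - 32) + 5 = 4*(10 - 32) + 5 = 4*(-22) + 5 = -88 + 5 = -83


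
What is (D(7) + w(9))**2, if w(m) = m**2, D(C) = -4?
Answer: 5929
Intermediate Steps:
(D(7) + w(9))**2 = (-4 + 9**2)**2 = (-4 + 81)**2 = 77**2 = 5929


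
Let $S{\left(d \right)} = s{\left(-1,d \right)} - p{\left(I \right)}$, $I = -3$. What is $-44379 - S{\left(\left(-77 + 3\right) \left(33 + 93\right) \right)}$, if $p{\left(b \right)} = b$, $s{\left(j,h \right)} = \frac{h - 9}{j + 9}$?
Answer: $- \frac{345723}{8} \approx -43215.0$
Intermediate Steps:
$s{\left(j,h \right)} = \frac{-9 + h}{9 + j}$
$S{\left(d \right)} = \frac{15}{8} + \frac{d}{8}$ ($S{\left(d \right)} = \frac{-9 + d}{9 - 1} - -3 = \frac{-9 + d}{8} + 3 = \left(- \frac{9}{8} + \frac{d}{8}\right) + 3 = \frac{15}{8} + \frac{d}{8}$)
$-44379 - S{\left(\left(-77 + 3\right) \left(33 + 93\right) \right)} = -44379 - \left(\frac{15}{8} + \frac{\left(-77 + 3\right) \left(33 + 93\right)}{8}\right) = -44379 - \left(\frac{15}{8} + \frac{\left(-74\right) 126}{8}\right) = -44379 - \left(\frac{15}{8} + \frac{1}{8} \left(-9324\right)\right) = -44379 - \left(\frac{15}{8} - \frac{2331}{2}\right) = -44379 - - \frac{9309}{8} = -44379 + \frac{9309}{8} = - \frac{345723}{8}$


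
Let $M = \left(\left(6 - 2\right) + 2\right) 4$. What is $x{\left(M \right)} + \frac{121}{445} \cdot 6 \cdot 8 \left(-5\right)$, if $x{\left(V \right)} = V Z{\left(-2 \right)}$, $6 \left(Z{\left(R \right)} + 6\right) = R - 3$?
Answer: $- \frac{20404}{89} \approx -229.26$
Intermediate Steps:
$Z{\left(R \right)} = - \frac{13}{2} + \frac{R}{6}$ ($Z{\left(R \right)} = -6 + \frac{R - 3}{6} = -6 + \frac{-3 + R}{6} = -6 + \left(- \frac{1}{2} + \frac{R}{6}\right) = - \frac{13}{2} + \frac{R}{6}$)
$M = 24$ ($M = \left(4 + 2\right) 4 = 6 \cdot 4 = 24$)
$x{\left(V \right)} = - \frac{41 V}{6}$ ($x{\left(V \right)} = V \left(- \frac{13}{2} + \frac{1}{6} \left(-2\right)\right) = V \left(- \frac{13}{2} - \frac{1}{3}\right) = V \left(- \frac{41}{6}\right) = - \frac{41 V}{6}$)
$x{\left(M \right)} + \frac{121}{445} \cdot 6 \cdot 8 \left(-5\right) = \left(- \frac{41}{6}\right) 24 + \frac{121}{445} \cdot 6 \cdot 8 \left(-5\right) = -164 + 121 \cdot \frac{1}{445} \cdot 48 \left(-5\right) = -164 + \frac{121}{445} \left(-240\right) = -164 - \frac{5808}{89} = - \frac{20404}{89}$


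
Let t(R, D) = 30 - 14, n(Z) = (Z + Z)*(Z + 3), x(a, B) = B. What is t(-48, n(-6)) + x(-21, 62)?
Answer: 78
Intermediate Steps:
n(Z) = 2*Z*(3 + Z) (n(Z) = (2*Z)*(3 + Z) = 2*Z*(3 + Z))
t(R, D) = 16
t(-48, n(-6)) + x(-21, 62) = 16 + 62 = 78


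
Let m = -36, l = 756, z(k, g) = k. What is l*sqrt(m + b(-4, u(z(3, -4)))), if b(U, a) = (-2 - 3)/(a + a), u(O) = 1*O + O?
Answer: 126*I*sqrt(1311) ≈ 4562.2*I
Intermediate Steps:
u(O) = 2*O (u(O) = O + O = 2*O)
b(U, a) = -5/(2*a) (b(U, a) = -5*1/(2*a) = -5/(2*a))
l*sqrt(m + b(-4, u(z(3, -4)))) = 756*sqrt(-36 - 5/(2*(2*3))) = 756*sqrt(-36 - 5/2/6) = 756*sqrt(-36 - 5/2*1/6) = 756*sqrt(-36 - 5/12) = 756*sqrt(-437/12) = 756*(I*sqrt(1311)/6) = 126*I*sqrt(1311)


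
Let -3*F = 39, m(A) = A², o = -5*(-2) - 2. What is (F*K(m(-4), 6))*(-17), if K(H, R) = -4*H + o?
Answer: -12376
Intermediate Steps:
o = 8 (o = 10 - 2 = 8)
K(H, R) = 8 - 4*H (K(H, R) = -4*H + 8 = 8 - 4*H)
F = -13 (F = -⅓*39 = -13)
(F*K(m(-4), 6))*(-17) = -13*(8 - 4*(-4)²)*(-17) = -13*(8 - 4*16)*(-17) = -13*(8 - 64)*(-17) = -13*(-56)*(-17) = 728*(-17) = -12376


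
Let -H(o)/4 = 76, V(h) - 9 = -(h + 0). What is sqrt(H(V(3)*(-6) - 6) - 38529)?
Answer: I*sqrt(38833) ≈ 197.06*I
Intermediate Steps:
V(h) = 9 - h (V(h) = 9 - (h + 0) = 9 - h)
H(o) = -304 (H(o) = -4*76 = -304)
sqrt(H(V(3)*(-6) - 6) - 38529) = sqrt(-304 - 38529) = sqrt(-38833) = I*sqrt(38833)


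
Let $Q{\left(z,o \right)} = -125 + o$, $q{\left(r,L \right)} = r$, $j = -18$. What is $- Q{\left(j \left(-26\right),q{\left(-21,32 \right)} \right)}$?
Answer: $146$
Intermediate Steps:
$- Q{\left(j \left(-26\right),q{\left(-21,32 \right)} \right)} = - (-125 - 21) = \left(-1\right) \left(-146\right) = 146$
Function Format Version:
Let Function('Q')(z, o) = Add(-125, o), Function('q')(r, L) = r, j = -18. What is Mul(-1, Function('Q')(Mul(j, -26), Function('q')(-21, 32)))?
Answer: 146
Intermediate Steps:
Mul(-1, Function('Q')(Mul(j, -26), Function('q')(-21, 32))) = Mul(-1, Add(-125, -21)) = Mul(-1, -146) = 146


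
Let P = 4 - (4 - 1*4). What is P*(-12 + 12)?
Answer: 0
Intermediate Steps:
P = 4 (P = 4 - (4 - 4) = 4 - 1*0 = 4 + 0 = 4)
P*(-12 + 12) = 4*(-12 + 12) = 4*0 = 0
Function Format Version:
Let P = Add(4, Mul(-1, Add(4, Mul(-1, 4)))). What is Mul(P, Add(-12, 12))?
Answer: 0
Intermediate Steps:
P = 4 (P = Add(4, Mul(-1, Add(4, -4))) = Add(4, Mul(-1, 0)) = Add(4, 0) = 4)
Mul(P, Add(-12, 12)) = Mul(4, Add(-12, 12)) = Mul(4, 0) = 0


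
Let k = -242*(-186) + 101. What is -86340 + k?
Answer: -41227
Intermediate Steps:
k = 45113 (k = 45012 + 101 = 45113)
-86340 + k = -86340 + 45113 = -41227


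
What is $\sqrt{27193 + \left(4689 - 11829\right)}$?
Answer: $\sqrt{20053} \approx 141.61$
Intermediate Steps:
$\sqrt{27193 + \left(4689 - 11829\right)} = \sqrt{27193 - 7140} = \sqrt{20053}$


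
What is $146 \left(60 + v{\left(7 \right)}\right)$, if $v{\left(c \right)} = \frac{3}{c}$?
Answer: $\frac{61758}{7} \approx 8822.6$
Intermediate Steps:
$146 \left(60 + v{\left(7 \right)}\right) = 146 \left(60 + \frac{3}{7}\right) = 146 \cdot \frac{423}{7} = \frac{61758}{7}$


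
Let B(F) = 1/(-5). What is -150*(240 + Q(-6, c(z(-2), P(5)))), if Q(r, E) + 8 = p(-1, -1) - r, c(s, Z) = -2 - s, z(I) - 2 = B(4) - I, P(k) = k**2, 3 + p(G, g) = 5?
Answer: -36000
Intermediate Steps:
B(F) = -1/5 (B(F) = 1*(-1/5) = -1/5)
p(G, g) = 2 (p(G, g) = -3 + 5 = 2)
z(I) = 9/5 - I (z(I) = 2 + (-1/5 - I) = 9/5 - I)
Q(r, E) = -6 - r (Q(r, E) = -8 + (2 - r) = -6 - r)
-150*(240 + Q(-6, c(z(-2), P(5)))) = -150*(240 + (-6 - 1*(-6))) = -150*(240 + (-6 + 6)) = -150*(240 + 0) = -150*240 = -36000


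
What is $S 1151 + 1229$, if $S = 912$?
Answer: $1050941$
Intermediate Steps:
$S 1151 + 1229 = 912 \cdot 1151 + 1229 = 1049712 + 1229 = 1050941$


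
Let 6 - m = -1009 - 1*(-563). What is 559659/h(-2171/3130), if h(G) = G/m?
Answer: -791783166840/2171 ≈ -3.6471e+8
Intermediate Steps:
m = 452 (m = 6 - (-1009 - 1*(-563)) = 6 - (-1009 + 563) = 6 - 1*(-446) = 6 + 446 = 452)
h(G) = G/452
559659/h(-2171/3130) = 559659/(((-2171/3130)/452)) = 559659/(((-2171*1/3130)/452)) = 559659/(((1/452)*(-2171/3130))) = 559659/(-2171/1414760) = 559659*(-1414760/2171) = -791783166840/2171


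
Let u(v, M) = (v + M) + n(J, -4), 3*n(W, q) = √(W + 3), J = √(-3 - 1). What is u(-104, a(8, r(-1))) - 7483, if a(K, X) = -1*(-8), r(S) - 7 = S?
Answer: -7579 + √(3 + 2*I)/3 ≈ -7578.4 + 0.18342*I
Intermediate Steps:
J = 2*I (J = √(-4) = 2*I ≈ 2.0*I)
r(S) = 7 + S
n(W, q) = √(3 + W)/3 (n(W, q) = √(W + 3)/3 = √(3 + W)/3)
a(K, X) = 8
u(v, M) = M + v + √(3 + 2*I)/3 (u(v, M) = (v + M) + √(3 + 2*I)/3 = (M + v) + √(3 + 2*I)/3 = M + v + √(3 + 2*I)/3)
u(-104, a(8, r(-1))) - 7483 = (8 - 104 + √(3 + 2*I)/3) - 7483 = (-96 + √(3 + 2*I)/3) - 7483 = -7579 + √(3 + 2*I)/3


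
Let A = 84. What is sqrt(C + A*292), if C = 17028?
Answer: 2*sqrt(10389) ≈ 203.85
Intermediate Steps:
sqrt(C + A*292) = sqrt(17028 + 84*292) = sqrt(17028 + 24528) = sqrt(41556) = 2*sqrt(10389)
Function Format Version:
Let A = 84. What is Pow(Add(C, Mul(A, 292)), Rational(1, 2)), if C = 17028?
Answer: Mul(2, Pow(10389, Rational(1, 2))) ≈ 203.85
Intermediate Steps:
Pow(Add(C, Mul(A, 292)), Rational(1, 2)) = Pow(Add(17028, Mul(84, 292)), Rational(1, 2)) = Pow(Add(17028, 24528), Rational(1, 2)) = Pow(41556, Rational(1, 2)) = Mul(2, Pow(10389, Rational(1, 2)))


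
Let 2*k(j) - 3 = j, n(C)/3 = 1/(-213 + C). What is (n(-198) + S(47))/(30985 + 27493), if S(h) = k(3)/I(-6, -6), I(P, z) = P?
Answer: -139/16022972 ≈ -8.6750e-6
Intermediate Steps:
n(C) = 3/(-213 + C)
k(j) = 3/2 + j/2
S(h) = -1/2 (S(h) = (3/2 + (1/2)*3)/(-6) = (3/2 + 3/2)*(-1/6) = 3*(-1/6) = -1/2)
(n(-198) + S(47))/(30985 + 27493) = (3/(-213 - 198) - 1/2)/(30985 + 27493) = (3/(-411) - 1/2)/58478 = (3*(-1/411) - 1/2)*(1/58478) = (-1/137 - 1/2)*(1/58478) = -139/274*1/58478 = -139/16022972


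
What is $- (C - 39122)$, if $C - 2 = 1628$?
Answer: $37492$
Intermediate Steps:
$C = 1630$ ($C = 2 + 1628 = 1630$)
$- (C - 39122) = - (1630 - 39122) = \left(-1\right) \left(-37492\right) = 37492$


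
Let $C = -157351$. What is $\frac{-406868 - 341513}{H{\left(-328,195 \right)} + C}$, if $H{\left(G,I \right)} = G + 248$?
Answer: $\frac{748381}{157431} \approx 4.7537$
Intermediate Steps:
$H{\left(G,I \right)} = 248 + G$
$\frac{-406868 - 341513}{H{\left(-328,195 \right)} + C} = \frac{-406868 - 341513}{\left(248 - 328\right) - 157351} = - \frac{748381}{-80 - 157351} = - \frac{748381}{-157431} = \left(-748381\right) \left(- \frac{1}{157431}\right) = \frac{748381}{157431}$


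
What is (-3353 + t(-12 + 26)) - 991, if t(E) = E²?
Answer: -4148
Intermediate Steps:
(-3353 + t(-12 + 26)) - 991 = (-3353 + (-12 + 26)²) - 991 = (-3353 + 14²) - 991 = (-3353 + 196) - 991 = -3157 - 991 = -4148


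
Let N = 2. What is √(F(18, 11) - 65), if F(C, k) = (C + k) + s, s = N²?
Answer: 4*I*√2 ≈ 5.6569*I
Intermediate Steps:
s = 4 (s = 2² = 4)
F(C, k) = 4 + C + k (F(C, k) = (C + k) + 4 = 4 + C + k)
√(F(18, 11) - 65) = √((4 + 18 + 11) - 65) = √(33 - 65) = √(-32) = 4*I*√2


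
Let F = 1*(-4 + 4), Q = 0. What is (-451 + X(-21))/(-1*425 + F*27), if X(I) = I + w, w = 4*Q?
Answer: 472/425 ≈ 1.1106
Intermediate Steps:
w = 0 (w = 4*0 = 0)
F = 0 (F = 1*0 = 0)
X(I) = I (X(I) = I + 0 = I)
(-451 + X(-21))/(-1*425 + F*27) = (-451 - 21)/(-1*425 + 0*27) = -472/(-425 + 0) = -472/(-425) = -472*(-1/425) = 472/425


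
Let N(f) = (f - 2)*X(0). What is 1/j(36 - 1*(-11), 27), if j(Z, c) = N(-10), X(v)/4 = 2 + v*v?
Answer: -1/96 ≈ -0.010417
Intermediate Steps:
X(v) = 8 + 4*v² (X(v) = 4*(2 + v*v) = 4*(2 + v²) = 8 + 4*v²)
N(f) = -16 + 8*f (N(f) = (f - 2)*(8 + 4*0²) = (-2 + f)*(8 + 4*0) = (-2 + f)*(8 + 0) = (-2 + f)*8 = -16 + 8*f)
j(Z, c) = -96 (j(Z, c) = -16 + 8*(-10) = -16 - 80 = -96)
1/j(36 - 1*(-11), 27) = 1/(-96) = -1/96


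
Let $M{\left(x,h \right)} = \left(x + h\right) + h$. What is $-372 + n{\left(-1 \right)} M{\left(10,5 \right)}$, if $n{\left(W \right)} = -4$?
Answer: $-452$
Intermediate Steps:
$M{\left(x,h \right)} = x + 2 h$ ($M{\left(x,h \right)} = \left(h + x\right) + h = x + 2 h$)
$-372 + n{\left(-1 \right)} M{\left(10,5 \right)} = -372 - 4 \left(10 + 2 \cdot 5\right) = -372 - 4 \left(10 + 10\right) = -372 - 80 = -452$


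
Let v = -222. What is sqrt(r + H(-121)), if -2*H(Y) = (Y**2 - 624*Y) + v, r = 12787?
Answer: I*sqrt(128698)/2 ≈ 179.37*I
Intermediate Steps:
H(Y) = 111 + 312*Y - Y**2/2 (H(Y) = -((Y**2 - 624*Y) - 222)/2 = -(-222 + Y**2 - 624*Y)/2 = 111 + 312*Y - Y**2/2)
sqrt(r + H(-121)) = sqrt(12787 + (111 + 312*(-121) - 1/2*(-121)**2)) = sqrt(12787 + (111 - 37752 - 1/2*14641)) = sqrt(12787 + (111 - 37752 - 14641/2)) = sqrt(12787 - 89923/2) = sqrt(-64349/2) = I*sqrt(128698)/2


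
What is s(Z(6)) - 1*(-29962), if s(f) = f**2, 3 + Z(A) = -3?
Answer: 29998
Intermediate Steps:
Z(A) = -6 (Z(A) = -3 - 3 = -6)
s(Z(6)) - 1*(-29962) = (-6)**2 - 1*(-29962) = 36 + 29962 = 29998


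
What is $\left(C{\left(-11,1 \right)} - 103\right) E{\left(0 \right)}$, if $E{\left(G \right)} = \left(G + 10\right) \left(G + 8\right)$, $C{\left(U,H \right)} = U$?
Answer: $-9120$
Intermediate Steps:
$E{\left(G \right)} = \left(8 + G\right) \left(10 + G\right)$ ($E{\left(G \right)} = \left(10 + G\right) \left(8 + G\right) = \left(8 + G\right) \left(10 + G\right)$)
$\left(C{\left(-11,1 \right)} - 103\right) E{\left(0 \right)} = \left(-11 - 103\right) \left(80 + 0^{2} + 18 \cdot 0\right) = - 114 \left(80 + 0 + 0\right) = \left(-114\right) 80 = -9120$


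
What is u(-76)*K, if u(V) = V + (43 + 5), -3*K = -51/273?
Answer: -68/39 ≈ -1.7436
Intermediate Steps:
K = 17/273 (K = -(-17)/273 = -⅓*(-17/91) = 17/273 ≈ 0.062271)
u(V) = 48 + V (u(V) = V + 48 = 48 + V)
u(-76)*K = (48 - 76)*(17/273) = -28*17/273 = -68/39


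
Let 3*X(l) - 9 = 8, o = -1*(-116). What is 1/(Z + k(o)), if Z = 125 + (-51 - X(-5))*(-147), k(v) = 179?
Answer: 1/8634 ≈ 0.00011582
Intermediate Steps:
o = 116
X(l) = 17/3 (X(l) = 3 + (1/3)*8 = 3 + 8/3 = 17/3)
Z = 8455 (Z = 125 + (-51 - 1*17/3)*(-147) = 125 + (-51 - 17/3)*(-147) = 125 - 170/3*(-147) = 125 + 8330 = 8455)
1/(Z + k(o)) = 1/(8455 + 179) = 1/8634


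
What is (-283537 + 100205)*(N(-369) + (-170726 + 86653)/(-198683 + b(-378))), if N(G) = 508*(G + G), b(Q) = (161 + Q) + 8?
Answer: 3417552416746735/49723 ≈ 6.8732e+10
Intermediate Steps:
b(Q) = 169 + Q
N(G) = 1016*G (N(G) = 508*(2*G) = 1016*G)
(-283537 + 100205)*(N(-369) + (-170726 + 86653)/(-198683 + b(-378))) = (-283537 + 100205)*(1016*(-369) + (-170726 + 86653)/(-198683 + (169 - 378))) = -183332*(-374904 - 84073/(-198683 - 209)) = -183332*(-374904 - 84073/(-198892)) = -183332*(-374904 - 84073*(-1/198892)) = -183332*(-374904 + 84073/198892) = -183332*(-74565322295/198892) = 3417552416746735/49723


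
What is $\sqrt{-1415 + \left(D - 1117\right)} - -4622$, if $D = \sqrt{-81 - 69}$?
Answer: $4622 + \sqrt{-2532 + 5 i \sqrt{6}} \approx 4622.1 + 50.319 i$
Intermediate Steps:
$D = 5 i \sqrt{6}$ ($D = \sqrt{-150} = 5 i \sqrt{6} \approx 12.247 i$)
$\sqrt{-1415 + \left(D - 1117\right)} - -4622 = \sqrt{-1415 - \left(1117 - 5 i \sqrt{6}\right)} - -4622 = \sqrt{-1415 - \left(1117 - 5 i \sqrt{6}\right)} + 4622 = \sqrt{-2532 + 5 i \sqrt{6}} + 4622 = 4622 + \sqrt{-2532 + 5 i \sqrt{6}}$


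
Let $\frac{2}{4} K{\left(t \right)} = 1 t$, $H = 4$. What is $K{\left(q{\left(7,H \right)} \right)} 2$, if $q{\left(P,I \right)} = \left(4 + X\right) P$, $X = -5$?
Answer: $-28$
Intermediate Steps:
$q{\left(P,I \right)} = - P$ ($q{\left(P,I \right)} = \left(4 - 5\right) P = - P$)
$K{\left(t \right)} = 2 t$ ($K{\left(t \right)} = 2 \cdot 1 t = 2 t$)
$K{\left(q{\left(7,H \right)} \right)} 2 = 2 \left(\left(-1\right) 7\right) 2 = 2 \left(-7\right) 2 = \left(-14\right) 2 = -28$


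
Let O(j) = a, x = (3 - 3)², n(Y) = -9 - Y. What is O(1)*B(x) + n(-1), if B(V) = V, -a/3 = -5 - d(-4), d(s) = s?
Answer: -8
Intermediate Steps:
x = 0 (x = 0² = 0)
a = 3 (a = -3*(-5 - 1*(-4)) = -3*(-5 + 4) = -3*(-1) = 3)
O(j) = 3
O(1)*B(x) + n(-1) = 3*0 + (-9 - 1*(-1)) = 0 + (-9 + 1) = 0 - 8 = -8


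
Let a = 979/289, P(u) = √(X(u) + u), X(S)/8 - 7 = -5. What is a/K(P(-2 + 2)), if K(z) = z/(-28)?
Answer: -6853/289 ≈ -23.713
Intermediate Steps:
X(S) = 16 (X(S) = 56 + 8*(-5) = 56 - 40 = 16)
P(u) = √(16 + u)
K(z) = -z/28 (K(z) = z*(-1/28) = -z/28)
a = 979/289 (a = 979*(1/289) = 979/289 ≈ 3.3875)
a/K(P(-2 + 2)) = 979/(289*((-√(16 + (-2 + 2))/28))) = 979/(289*((-√(16 + 0)/28))) = 979/(289*((-√16/28))) = 979/(289*((-1/28*4))) = 979/(289*(-⅐)) = (979/289)*(-7) = -6853/289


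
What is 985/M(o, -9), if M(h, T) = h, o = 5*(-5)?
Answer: -197/5 ≈ -39.400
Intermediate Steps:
o = -25
985/M(o, -9) = 985/(-25) = 985*(-1/25) = -197/5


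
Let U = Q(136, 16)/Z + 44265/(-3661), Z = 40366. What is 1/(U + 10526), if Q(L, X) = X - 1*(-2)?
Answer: 73889963/776872382992 ≈ 9.5112e-5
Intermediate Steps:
Q(L, X) = 2 + X (Q(L, X) = X + 2 = 2 + X)
U = -893367546/73889963 (U = (2 + 16)/40366 + 44265/(-3661) = 18*(1/40366) + 44265*(-1/3661) = 9/20183 - 44265/3661 = -893367546/73889963 ≈ -12.091)
1/(U + 10526) = 1/(-893367546/73889963 + 10526) = 1/(776872382992/73889963) = 73889963/776872382992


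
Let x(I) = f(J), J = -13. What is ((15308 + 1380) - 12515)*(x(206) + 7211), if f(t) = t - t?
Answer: 30091503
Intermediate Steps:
f(t) = 0
x(I) = 0
((15308 + 1380) - 12515)*(x(206) + 7211) = ((15308 + 1380) - 12515)*(0 + 7211) = (16688 - 12515)*7211 = 4173*7211 = 30091503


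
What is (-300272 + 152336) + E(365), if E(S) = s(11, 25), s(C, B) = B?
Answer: -147911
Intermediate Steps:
E(S) = 25
(-300272 + 152336) + E(365) = (-300272 + 152336) + 25 = -147936 + 25 = -147911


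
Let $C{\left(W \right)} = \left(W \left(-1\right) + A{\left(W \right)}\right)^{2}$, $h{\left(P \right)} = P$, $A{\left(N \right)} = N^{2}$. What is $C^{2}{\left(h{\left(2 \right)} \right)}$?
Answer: $16$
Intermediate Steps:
$C{\left(W \right)} = \left(W^{2} - W\right)^{2}$ ($C{\left(W \right)} = \left(W \left(-1\right) + W^{2}\right)^{2} = \left(- W + W^{2}\right)^{2} = \left(W^{2} - W\right)^{2}$)
$C^{2}{\left(h{\left(2 \right)} \right)} = \left(2^{2} \left(-1 + 2\right)^{2}\right)^{2} = \left(4 \cdot 1^{2}\right)^{2} = \left(4 \cdot 1\right)^{2} = 4^{2} = 16$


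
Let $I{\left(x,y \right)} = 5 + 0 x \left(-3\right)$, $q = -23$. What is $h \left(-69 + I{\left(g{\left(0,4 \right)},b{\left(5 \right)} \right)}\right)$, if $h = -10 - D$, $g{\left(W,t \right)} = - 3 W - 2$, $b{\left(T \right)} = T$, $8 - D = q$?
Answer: $2624$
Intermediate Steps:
$D = 31$ ($D = 8 - -23 = 8 + 23 = 31$)
$g{\left(W,t \right)} = -2 - 3 W$
$I{\left(x,y \right)} = 5$ ($I{\left(x,y \right)} = 5 + 0 \left(-3\right) = 5 + 0 = 5$)
$h = -41$ ($h = -10 - 31 = -41$)
$h \left(-69 + I{\left(g{\left(0,4 \right)},b{\left(5 \right)} \right)}\right) = - 41 \left(-69 + 5\right) = \left(-41\right) \left(-64\right) = 2624$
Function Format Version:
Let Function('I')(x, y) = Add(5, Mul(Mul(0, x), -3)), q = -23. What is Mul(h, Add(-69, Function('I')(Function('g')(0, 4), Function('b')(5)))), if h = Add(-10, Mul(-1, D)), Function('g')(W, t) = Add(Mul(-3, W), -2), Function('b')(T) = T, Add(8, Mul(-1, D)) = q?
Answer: 2624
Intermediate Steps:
D = 31 (D = Add(8, Mul(-1, -23)) = Add(8, 23) = 31)
Function('g')(W, t) = Add(-2, Mul(-3, W))
Function('I')(x, y) = 5 (Function('I')(x, y) = Add(5, Mul(0, -3)) = Add(5, 0) = 5)
h = -41 (h = Add(-10, Mul(-1, 31)) = Add(-10, -31) = -41)
Mul(h, Add(-69, Function('I')(Function('g')(0, 4), Function('b')(5)))) = Mul(-41, Add(-69, 5)) = Mul(-41, -64) = 2624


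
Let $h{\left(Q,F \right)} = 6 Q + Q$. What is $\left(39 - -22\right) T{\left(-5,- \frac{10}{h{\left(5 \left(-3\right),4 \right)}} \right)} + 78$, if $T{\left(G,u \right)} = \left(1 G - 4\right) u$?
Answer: $\frac{180}{7} \approx 25.714$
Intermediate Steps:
$h{\left(Q,F \right)} = 7 Q$
$T{\left(G,u \right)} = u \left(-4 + G\right)$ ($T{\left(G,u \right)} = \left(G - 4\right) u = \left(-4 + G\right) u = u \left(-4 + G\right)$)
$\left(39 - -22\right) T{\left(-5,- \frac{10}{h{\left(5 \left(-3\right),4 \right)}} \right)} + 78 = \left(39 - -22\right) - \frac{10}{7 \cdot 5 \left(-3\right)} \left(-4 - 5\right) + 78 = \left(39 + 22\right) - \frac{10}{7 \left(-15\right)} \left(-9\right) + 78 = 61 - \frac{10}{-105} \left(-9\right) + 78 = 61 \left(-10\right) \left(- \frac{1}{105}\right) \left(-9\right) + 78 = 61 \cdot \frac{2}{21} \left(-9\right) + 78 = 61 \left(- \frac{6}{7}\right) + 78 = - \frac{366}{7} + 78 = \frac{180}{7}$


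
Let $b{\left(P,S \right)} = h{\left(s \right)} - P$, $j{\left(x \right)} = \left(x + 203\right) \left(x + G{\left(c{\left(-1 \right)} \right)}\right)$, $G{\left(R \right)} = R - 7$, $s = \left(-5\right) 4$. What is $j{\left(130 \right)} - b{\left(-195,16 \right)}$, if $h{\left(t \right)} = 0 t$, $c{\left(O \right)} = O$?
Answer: $40431$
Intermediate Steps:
$s = -20$
$h{\left(t \right)} = 0$
$G{\left(R \right)} = -7 + R$
$j{\left(x \right)} = \left(-8 + x\right) \left(203 + x\right)$ ($j{\left(x \right)} = \left(x + 203\right) \left(x - 8\right) = \left(203 + x\right) \left(x - 8\right) = \left(203 + x\right) \left(-8 + x\right) = \left(-8 + x\right) \left(203 + x\right)$)
$b{\left(P,S \right)} = - P$ ($b{\left(P,S \right)} = 0 - P = - P$)
$j{\left(130 \right)} - b{\left(-195,16 \right)} = \left(-1624 + 130^{2} + 195 \cdot 130\right) - \left(-1\right) \left(-195\right) = \left(-1624 + 16900 + 25350\right) - 195 = 40626 - 195 = 40431$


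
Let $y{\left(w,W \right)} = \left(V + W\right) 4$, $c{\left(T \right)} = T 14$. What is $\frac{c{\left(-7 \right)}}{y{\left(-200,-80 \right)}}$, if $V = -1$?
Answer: $\frac{49}{162} \approx 0.30247$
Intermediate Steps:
$c{\left(T \right)} = 14 T$
$y{\left(w,W \right)} = -4 + 4 W$ ($y{\left(w,W \right)} = \left(-1 + W\right) 4 = -4 + 4 W$)
$\frac{c{\left(-7 \right)}}{y{\left(-200,-80 \right)}} = \frac{14 \left(-7\right)}{-4 + 4 \left(-80\right)} = - \frac{98}{-4 - 320} = - \frac{98}{-324} = \left(-98\right) \left(- \frac{1}{324}\right) = \frac{49}{162}$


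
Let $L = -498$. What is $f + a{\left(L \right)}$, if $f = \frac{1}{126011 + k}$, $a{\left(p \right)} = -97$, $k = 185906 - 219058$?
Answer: $- \frac{9007322}{92859} \approx -97.0$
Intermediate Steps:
$k = -33152$
$f = \frac{1}{92859}$ ($f = \frac{1}{126011 - 33152} = \frac{1}{92859} \approx 1.0769 \cdot 10^{-5}$)
$f + a{\left(L \right)} = \frac{1}{92859} - 97 = - \frac{9007322}{92859}$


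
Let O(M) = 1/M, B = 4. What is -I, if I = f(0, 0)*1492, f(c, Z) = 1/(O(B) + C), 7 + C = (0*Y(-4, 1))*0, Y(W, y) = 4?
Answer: 5968/27 ≈ 221.04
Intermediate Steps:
C = -7 (C = -7 + (0*4)*0 = -7 + 0*0 = -7 + 0 = -7)
f(c, Z) = -4/27 (f(c, Z) = 1/(1/4 - 7) = 1/(-27/4) = -4/27)
I = -5968/27 (I = -4/27*1492 = -5968/27 ≈ -221.04)
-I = -1*(-5968/27) = 5968/27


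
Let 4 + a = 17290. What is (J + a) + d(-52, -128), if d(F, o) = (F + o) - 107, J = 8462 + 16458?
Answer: 41919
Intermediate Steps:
J = 24920
a = 17286 (a = -4 + 17290 = 17286)
d(F, o) = -107 + F + o
(J + a) + d(-52, -128) = (24920 + 17286) + (-107 - 52 - 128) = 42206 - 287 = 41919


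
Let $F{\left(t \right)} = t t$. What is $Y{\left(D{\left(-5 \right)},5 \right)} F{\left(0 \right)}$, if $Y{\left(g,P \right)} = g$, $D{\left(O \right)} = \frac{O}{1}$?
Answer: $0$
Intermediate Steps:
$D{\left(O \right)} = O$ ($D{\left(O \right)} = O 1 = O$)
$F{\left(t \right)} = t^{2}$
$Y{\left(D{\left(-5 \right)},5 \right)} F{\left(0 \right)} = - 5 \cdot 0^{2} = \left(-5\right) 0 = 0$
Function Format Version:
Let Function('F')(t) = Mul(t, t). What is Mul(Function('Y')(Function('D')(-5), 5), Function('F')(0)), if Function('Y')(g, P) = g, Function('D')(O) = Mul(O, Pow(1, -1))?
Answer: 0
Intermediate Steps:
Function('D')(O) = O (Function('D')(O) = Mul(O, 1) = O)
Function('F')(t) = Pow(t, 2)
Mul(Function('Y')(Function('D')(-5), 5), Function('F')(0)) = Mul(-5, Pow(0, 2)) = Mul(-5, 0) = 0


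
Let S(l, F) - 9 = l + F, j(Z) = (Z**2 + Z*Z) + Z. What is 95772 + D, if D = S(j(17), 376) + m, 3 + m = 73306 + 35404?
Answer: 205459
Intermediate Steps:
j(Z) = Z + 2*Z**2 (j(Z) = (Z**2 + Z**2) + Z = 2*Z**2 + Z = Z + 2*Z**2)
m = 108707 (m = -3 + (73306 + 35404) = -3 + 108710 = 108707)
S(l, F) = 9 + F + l (S(l, F) = 9 + (l + F) = 9 + (F + l) = 9 + F + l)
D = 109687 (D = (9 + 376 + 17*(1 + 2*17)) + 108707 = (9 + 376 + 17*(1 + 34)) + 108707 = (9 + 376 + 17*35) + 108707 = (9 + 376 + 595) + 108707 = 980 + 108707 = 109687)
95772 + D = 95772 + 109687 = 205459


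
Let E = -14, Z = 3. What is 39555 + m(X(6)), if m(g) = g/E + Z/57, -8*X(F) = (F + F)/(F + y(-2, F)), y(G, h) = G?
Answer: 84173209/2128 ≈ 39555.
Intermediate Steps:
X(F) = -F/(4*(-2 + F)) (X(F) = -(F + F)/(8*(F - 2)) = -2*F/(8*(-2 + F)) = -F/(4*(-2 + F)))
m(g) = 1/19 - g/14 (m(g) = g/(-14) + 3/57 = g*(-1/14) + 3*(1/57) = -g/14 + 1/19 = 1/19 - g/14)
39555 + m(X(6)) = 39555 + (1/19 - (-1)*6/(14*(-8 + 4*6))) = 39555 + (1/19 - (-1)*6/(14*(-8 + 24))) = 39555 + (1/19 - (-1)*6/(14*16)) = 39555 + (1/19 - 1/14*(-3/8)) = 39555 + (1/19 + 3/112) = 39555 + 169/2128 = 84173209/2128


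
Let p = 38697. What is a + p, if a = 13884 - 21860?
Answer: 30721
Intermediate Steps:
a = -7976
a + p = -7976 + 38697 = 30721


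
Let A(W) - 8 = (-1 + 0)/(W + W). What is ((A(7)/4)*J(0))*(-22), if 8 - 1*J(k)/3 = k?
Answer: -7326/7 ≈ -1046.6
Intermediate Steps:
J(k) = 24 - 3*k
A(W) = 8 - 1/(2*W) (A(W) = 8 + (-1 + 0)/(W + W) = 8 - 1/(2*W))
((A(7)/4)*J(0))*(-22) = (((8 - 1/2/7)/4)*(24 - 3*0))*(-22) = (((8 - 1/2*1/7)*(1/4))*(24 + 0))*(-22) = (((8 - 1/14)*(1/4))*24)*(-22) = (((111/14)*(1/4))*24)*(-22) = ((111/56)*24)*(-22) = (333/7)*(-22) = -7326/7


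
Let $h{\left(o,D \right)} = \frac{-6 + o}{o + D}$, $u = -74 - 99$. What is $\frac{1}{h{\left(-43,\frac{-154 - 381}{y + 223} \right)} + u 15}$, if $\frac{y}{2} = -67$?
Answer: $- \frac{4362}{11315029} \approx -0.00038551$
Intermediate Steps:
$u = -173$
$y = -134$ ($y = 2 \left(-67\right) = -134$)
$h{\left(o,D \right)} = \frac{-6 + o}{D + o}$
$\frac{1}{h{\left(-43,\frac{-154 - 381}{y + 223} \right)} + u 15} = \frac{1}{\frac{-6 - 43}{\frac{-154 - 381}{-134 + 223} - 43} - 2595} = \frac{1}{\frac{1}{- \frac{535}{89} - 43} \left(-49\right) - 2595} = \frac{1}{\frac{1}{- \frac{4362}{89}} \left(-49\right) - 2595} = \frac{1}{\left(- \frac{89}{4362}\right) \left(-49\right) - 2595} = \frac{1}{\frac{4361}{4362} - 2595} = \frac{1}{- \frac{11315029}{4362}} = - \frac{4362}{11315029}$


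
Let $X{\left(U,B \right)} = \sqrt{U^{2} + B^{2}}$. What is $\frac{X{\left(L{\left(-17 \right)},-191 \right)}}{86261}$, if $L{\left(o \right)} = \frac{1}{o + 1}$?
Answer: $\frac{\sqrt{9339137}}{1380176} \approx 0.0022142$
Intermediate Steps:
$L{\left(o \right)} = \frac{1}{1 + o}$
$X{\left(U,B \right)} = \sqrt{B^{2} + U^{2}}$
$\frac{X{\left(L{\left(-17 \right)},-191 \right)}}{86261} = \frac{\sqrt{\left(-191\right)^{2} + \left(\frac{1}{1 - 17}\right)^{2}}}{86261} = \sqrt{36481 + \left(\frac{1}{-16}\right)^{2}} \cdot \frac{1}{86261} = \sqrt{36481 + \left(- \frac{1}{16}\right)^{2}} \cdot \frac{1}{86261} = \sqrt{36481 + \frac{1}{256}} \cdot \frac{1}{86261} = \sqrt{\frac{9339137}{256}} \cdot \frac{1}{86261} = \frac{\sqrt{9339137}}{16} \cdot \frac{1}{86261} = \frac{\sqrt{9339137}}{1380176}$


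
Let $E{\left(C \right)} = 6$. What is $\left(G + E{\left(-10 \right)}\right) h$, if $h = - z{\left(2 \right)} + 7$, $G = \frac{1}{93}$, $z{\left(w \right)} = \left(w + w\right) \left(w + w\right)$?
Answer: $- \frac{1677}{31} \approx -54.097$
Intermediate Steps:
$z{\left(w \right)} = 4 w^{2}$ ($z{\left(w \right)} = 2 w 2 w = 4 w^{2}$)
$G = \frac{1}{93} \approx 0.010753$
$h = -9$ ($h = - 4 \cdot 2^{2} + 7 = - 4 \cdot 4 + 7 = \left(-1\right) 16 + 7 = -16 + 7 = -9$)
$\left(G + E{\left(-10 \right)}\right) h = \left(\frac{1}{93} + 6\right) \left(-9\right) = \frac{559}{93} \left(-9\right) = - \frac{1677}{31}$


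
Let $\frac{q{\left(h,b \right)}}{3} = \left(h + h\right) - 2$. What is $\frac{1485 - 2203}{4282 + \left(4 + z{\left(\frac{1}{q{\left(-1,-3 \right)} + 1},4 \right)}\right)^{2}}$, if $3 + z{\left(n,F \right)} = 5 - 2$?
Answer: $- \frac{359}{2149} \approx -0.16705$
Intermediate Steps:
$q{\left(h,b \right)} = -6 + 6 h$ ($q{\left(h,b \right)} = 3 \left(\left(h + h\right) - 2\right) = 3 \left(2 h - 2\right) = 3 \left(-2 + 2 h\right) = -6 + 6 h$)
$z{\left(n,F \right)} = 0$ ($z{\left(n,F \right)} = -3 + \left(5 - 2\right) = -3 + 3 = 0$)
$\frac{1485 - 2203}{4282 + \left(4 + z{\left(\frac{1}{q{\left(-1,-3 \right)} + 1},4 \right)}\right)^{2}} = \frac{1485 - 2203}{4282 + \left(4 + 0\right)^{2}} = - \frac{718}{4282 + 4^{2}} = - \frac{718}{4282 + 16} = - \frac{718}{4298} = \left(-718\right) \frac{1}{4298} = - \frac{359}{2149}$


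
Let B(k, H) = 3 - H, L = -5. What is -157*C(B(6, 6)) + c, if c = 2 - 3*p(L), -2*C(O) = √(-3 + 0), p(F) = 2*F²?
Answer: -148 + 157*I*√3/2 ≈ -148.0 + 135.97*I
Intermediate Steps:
C(O) = -I*√3/2 (C(O) = -√(-3 + 0)/2 = -I*√3/2)
c = -148 (c = 2 - 6*(-5)² = 2 - 6*25 = 2 - 3*50 = 2 - 150 = -148)
-157*C(B(6, 6)) + c = -(-157)*I*√3/2 - 148 = 157*I*√3/2 - 148 = -148 + 157*I*√3/2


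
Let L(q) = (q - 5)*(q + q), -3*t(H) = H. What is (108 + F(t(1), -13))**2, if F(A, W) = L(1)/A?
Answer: 17424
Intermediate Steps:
t(H) = -H/3
L(q) = 2*q*(-5 + q) (L(q) = (-5 + q)*(2*q) = 2*q*(-5 + q))
F(A, W) = -8/A (F(A, W) = (2*1*(-5 + 1))/A = (2*1*(-4))/A = -8/A)
(108 + F(t(1), -13))**2 = (108 - 8/((-1/3*1)))**2 = (108 - 8/(-1/3))**2 = (108 - 8*(-3))**2 = (108 + 24)**2 = 132**2 = 17424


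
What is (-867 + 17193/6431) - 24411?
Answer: -162545625/6431 ≈ -25275.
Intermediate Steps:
(-867 + 17193/6431) - 24411 = -5558484/6431 - 24411 = -162545625/6431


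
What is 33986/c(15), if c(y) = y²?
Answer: 33986/225 ≈ 151.05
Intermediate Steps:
33986/c(15) = 33986/(15²) = 33986/225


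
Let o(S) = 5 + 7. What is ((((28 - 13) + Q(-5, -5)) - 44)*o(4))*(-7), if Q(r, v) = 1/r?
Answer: 12264/5 ≈ 2452.8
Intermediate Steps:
o(S) = 12
((((28 - 13) + Q(-5, -5)) - 44)*o(4))*(-7) = ((((28 - 13) + 1/(-5)) - 44)*12)*(-7) = (((15 - 1/5) - 44)*12)*(-7) = ((74/5 - 44)*12)*(-7) = -146/5*12*(-7) = -1752/5*(-7) = 12264/5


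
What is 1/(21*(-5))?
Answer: -1/105 ≈ -0.0095238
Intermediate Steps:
1/(21*(-5)) = 1/(-105) = -1/105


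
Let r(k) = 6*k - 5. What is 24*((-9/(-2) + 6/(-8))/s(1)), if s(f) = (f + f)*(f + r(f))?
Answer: 45/2 ≈ 22.500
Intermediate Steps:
r(k) = -5 + 6*k
s(f) = 2*f*(-5 + 7*f) (s(f) = (f + f)*(f + (-5 + 6*f)) = (2*f)*(-5 + 7*f) = 2*f*(-5 + 7*f))
24*((-9/(-2) + 6/(-8))/s(1)) = 24*((-9/(-2) + 6/(-8))/((2*1*(-5 + 7*1)))) = 24*((-9*(-½) + 6*(-⅛))/((2*1*(-5 + 7)))) = 24*((9/2 - ¾)/((2*1*2))) = 24*((15/4)/4) = 24*((15/4)*(¼)) = 24*(15/16) = 45/2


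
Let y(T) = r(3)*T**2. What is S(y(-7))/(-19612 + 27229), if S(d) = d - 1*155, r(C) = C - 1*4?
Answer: -68/2539 ≈ -0.026782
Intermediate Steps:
r(C) = -4 + C (r(C) = C - 4 = -4 + C)
y(T) = -T**2 (y(T) = (-4 + 3)*T**2 = -T**2)
S(d) = -155 + d (S(d) = d - 155 = -155 + d)
S(y(-7))/(-19612 + 27229) = (-155 - 1*(-7)**2)/(-19612 + 27229) = (-155 - 1*49)/7617 = (-155 - 49)*(1/7617) = -204*1/7617 = -68/2539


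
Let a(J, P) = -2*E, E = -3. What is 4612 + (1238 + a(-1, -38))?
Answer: 5856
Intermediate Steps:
a(J, P) = 6 (a(J, P) = -2*(-3) = 6)
4612 + (1238 + a(-1, -38)) = 4612 + (1238 + 6) = 4612 + 1244 = 5856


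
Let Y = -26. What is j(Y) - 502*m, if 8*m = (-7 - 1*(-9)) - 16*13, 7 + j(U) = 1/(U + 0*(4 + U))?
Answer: 167953/13 ≈ 12919.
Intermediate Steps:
j(U) = -7 + 1/U (j(U) = -7 + 1/(U + 0*(4 + U)) = -7 + 1/(U + 0) = -7 + 1/U)
m = -103/4 (m = ((-7 - 1*(-9)) - 16*13)/8 = ((-7 + 9) - 208)/8 = (2 - 208)/8 = (⅛)*(-206) = -103/4 ≈ -25.750)
j(Y) - 502*m = (-7 + 1/(-26)) - 502*(-103/4) = (-7 - 1/26) + 25853/2 = -183/26 + 25853/2 = 167953/13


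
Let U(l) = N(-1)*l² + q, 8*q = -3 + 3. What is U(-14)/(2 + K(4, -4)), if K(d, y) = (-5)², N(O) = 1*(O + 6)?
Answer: 980/27 ≈ 36.296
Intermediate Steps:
N(O) = 6 + O (N(O) = 1*(6 + O) = 6 + O)
K(d, y) = 25
q = 0 (q = (-3 + 3)/8 = (⅛)*0 = 0)
U(l) = 5*l² (U(l) = (6 - 1)*l² + 0 = 5*l² + 0 = 5*l²)
U(-14)/(2 + K(4, -4)) = (5*(-14)²)/(2 + 25) = (5*196)/27 = 980*(1/27) = 980/27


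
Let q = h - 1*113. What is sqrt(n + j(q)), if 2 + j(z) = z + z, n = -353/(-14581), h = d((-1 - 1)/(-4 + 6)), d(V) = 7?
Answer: I*sqrt(45492442961)/14581 ≈ 14.628*I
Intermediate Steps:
h = 7
q = -106 (q = 7 - 1*113 = 7 - 113 = -106)
n = 353/14581 (n = -353*(-1/14581) = 353/14581 ≈ 0.024210)
j(z) = -2 + 2*z (j(z) = -2 + (z + z) = -2 + 2*z)
sqrt(n + j(q)) = sqrt(353/14581 + (-2 + 2*(-106))) = sqrt(353/14581 + (-2 - 212)) = sqrt(353/14581 - 214) = sqrt(-3119981/14581) = I*sqrt(45492442961)/14581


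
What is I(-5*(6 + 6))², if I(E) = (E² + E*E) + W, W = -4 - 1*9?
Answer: 51652969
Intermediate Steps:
W = -13 (W = -4 - 9 = -13)
I(E) = -13 + 2*E² (I(E) = (E² + E*E) - 13 = (E² + E²) - 13 = 2*E² - 13 = -13 + 2*E²)
I(-5*(6 + 6))² = (-13 + 2*(-5*(6 + 6))²)² = (-13 + 2*(-5*12)²)² = (-13 + 2*(-60)²)² = (-13 + 2*3600)² = (-13 + 7200)² = 7187² = 51652969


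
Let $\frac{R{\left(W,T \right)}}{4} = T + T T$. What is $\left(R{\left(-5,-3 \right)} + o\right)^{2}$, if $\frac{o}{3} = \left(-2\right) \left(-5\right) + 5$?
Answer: $4761$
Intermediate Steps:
$o = 45$ ($o = 3 \left(\left(-2\right) \left(-5\right) + 5\right) = 3 \left(10 + 5\right) = 3 \cdot 15 = 45$)
$R{\left(W,T \right)} = 4 T + 4 T^{2}$ ($R{\left(W,T \right)} = 4 \left(T + T T\right) = 4 \left(T + T^{2}\right) = 4 T + 4 T^{2}$)
$\left(R{\left(-5,-3 \right)} + o\right)^{2} = \left(4 \left(-3\right) \left(1 - 3\right) + 45\right)^{2} = \left(4 \left(-3\right) \left(-2\right) + 45\right)^{2} = \left(24 + 45\right)^{2} = 69^{2} = 4761$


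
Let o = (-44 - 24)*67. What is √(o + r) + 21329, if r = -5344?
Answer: 21329 + 30*I*√11 ≈ 21329.0 + 99.499*I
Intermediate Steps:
o = -4556 (o = -68*67 = -4556)
√(o + r) + 21329 = √(-4556 - 5344) + 21329 = √(-9900) + 21329 = 30*I*√11 + 21329 = 21329 + 30*I*√11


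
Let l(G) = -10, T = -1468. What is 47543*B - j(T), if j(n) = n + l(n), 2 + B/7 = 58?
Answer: 18638334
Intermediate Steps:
B = 392 (B = -14 + 7*58 = -14 + 406 = 392)
j(n) = -10 + n (j(n) = n - 10 = -10 + n)
47543*B - j(T) = 47543*392 - (-10 - 1468) = 18636856 - 1*(-1478) = 18636856 + 1478 = 18638334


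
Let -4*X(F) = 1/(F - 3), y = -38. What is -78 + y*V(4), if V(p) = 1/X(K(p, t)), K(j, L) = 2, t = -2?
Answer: -230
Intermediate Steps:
X(F) = -1/(4*(-3 + F)) (X(F) = -1/(4*(F - 3)) = -1/(4*(-3 + F)))
V(p) = 4 (V(p) = 1/(-1/(-12 + 4*2)) = 1/(-1/(-12 + 8)) = 1/(-1/(-4)) = 1/(-1*(-1/4)) = 1/(1/4) = 4)
-78 + y*V(4) = -78 - 38*4 = -78 - 152 = -230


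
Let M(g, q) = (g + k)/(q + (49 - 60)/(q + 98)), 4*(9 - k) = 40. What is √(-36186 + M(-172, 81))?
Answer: I*√1898991908170/7244 ≈ 190.23*I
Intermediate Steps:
k = -1 (k = 9 - ¼*40 = 9 - 10 = -1)
M(g, q) = (-1 + g)/(q - 11/(98 + q)) (M(g, q) = (g - 1)/(q + (49 - 60)/(q + 98)) = (-1 + g)/(q - 11/(98 + q)))
√(-36186 + M(-172, 81)) = √(-36186 + (-98 - 1*81 + 98*(-172) - 172*81)/(-11 + 81² + 98*81)) = √(-36186 + (-98 - 81 - 16856 - 13932)/(-11 + 6561 + 7938)) = √(-36186 - 30967/14488) = √(-524293735/14488) = I*√1898991908170/7244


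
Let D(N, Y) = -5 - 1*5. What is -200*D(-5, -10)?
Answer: 2000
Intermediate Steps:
D(N, Y) = -10 (D(N, Y) = -5 - 5 = -10)
-200*D(-5, -10) = -200*(-10) = 2000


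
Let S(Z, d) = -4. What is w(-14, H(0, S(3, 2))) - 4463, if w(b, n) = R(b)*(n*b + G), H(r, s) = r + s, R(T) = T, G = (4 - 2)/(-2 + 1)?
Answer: -5219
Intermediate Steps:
G = -2 (G = 2/(-1) = 2*(-1) = -2)
w(b, n) = b*(-2 + b*n) (w(b, n) = b*(n*b - 2) = b*(b*n - 2) = b*(-2 + b*n))
w(-14, H(0, S(3, 2))) - 4463 = -14*(-2 - 14*(0 - 4)) - 4463 = -14*(-2 - 14*(-4)) - 4463 = -14*(-2 + 56) - 4463 = -14*54 - 4463 = -756 - 4463 = -5219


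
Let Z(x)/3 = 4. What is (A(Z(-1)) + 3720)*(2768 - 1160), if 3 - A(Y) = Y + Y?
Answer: 5947992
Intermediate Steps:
Z(x) = 12 (Z(x) = 3*4 = 12)
A(Y) = 3 - 2*Y (A(Y) = 3 - (Y + Y) = 3 - 2*Y)
(A(Z(-1)) + 3720)*(2768 - 1160) = ((3 - 2*12) + 3720)*(2768 - 1160) = ((3 - 24) + 3720)*1608 = (-21 + 3720)*1608 = 3699*1608 = 5947992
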